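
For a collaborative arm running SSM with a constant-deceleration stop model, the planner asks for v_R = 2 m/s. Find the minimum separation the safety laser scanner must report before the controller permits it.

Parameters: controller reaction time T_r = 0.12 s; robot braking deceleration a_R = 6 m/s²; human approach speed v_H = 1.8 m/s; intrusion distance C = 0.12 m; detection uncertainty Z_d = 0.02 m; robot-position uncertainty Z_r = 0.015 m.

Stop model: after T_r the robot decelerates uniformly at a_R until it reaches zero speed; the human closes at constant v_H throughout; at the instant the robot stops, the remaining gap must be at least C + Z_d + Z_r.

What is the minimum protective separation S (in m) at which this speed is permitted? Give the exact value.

S_min = 4633/3000 m = 1.5443 m

braking lasts T_s = 2/6 = 0.3333 s
robot in T_r: 2.0000·0.1200 = 0.2400 m
robot under decel: 2.0000²/(2·6.0000) = 0.3333 m
person approaches 1.8000·(0.1200+0.3333) = 0.8160 m
C+Z_d+Z_r = 0.1200+0.0200+0.0150 = 0.1550 m
S_min ≈ 0.2400+0.3333+0.8160+0.1550  ⇒  S_min = 4633/3000 m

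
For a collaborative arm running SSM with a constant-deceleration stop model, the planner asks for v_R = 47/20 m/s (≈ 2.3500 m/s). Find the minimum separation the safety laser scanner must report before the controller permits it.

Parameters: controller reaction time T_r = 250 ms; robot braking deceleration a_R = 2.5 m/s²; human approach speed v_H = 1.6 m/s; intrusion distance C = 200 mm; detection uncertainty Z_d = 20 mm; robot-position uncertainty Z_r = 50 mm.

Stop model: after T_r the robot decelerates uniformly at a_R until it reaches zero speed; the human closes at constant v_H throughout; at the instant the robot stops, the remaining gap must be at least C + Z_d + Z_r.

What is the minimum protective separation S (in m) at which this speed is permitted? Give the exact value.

stop time T_s = (47/20)/(5/2) = 0.9400 s
robot in T_r: 2.3500·0.2500 = 0.5875 m
robot under decel: 2.3500²/(2·2.5000) = 1.1045 m
person approaches 1.6000·(0.2500+0.9400) = 1.9040 m
margins: 0.2000+0.0200+0.0500 = 0.2700 m
S_min ≈ 0.5875+1.1045+1.9040+0.2700  ⇒  S_min = 1933/500 m

S_min = 1933/500 m = 3.8660 m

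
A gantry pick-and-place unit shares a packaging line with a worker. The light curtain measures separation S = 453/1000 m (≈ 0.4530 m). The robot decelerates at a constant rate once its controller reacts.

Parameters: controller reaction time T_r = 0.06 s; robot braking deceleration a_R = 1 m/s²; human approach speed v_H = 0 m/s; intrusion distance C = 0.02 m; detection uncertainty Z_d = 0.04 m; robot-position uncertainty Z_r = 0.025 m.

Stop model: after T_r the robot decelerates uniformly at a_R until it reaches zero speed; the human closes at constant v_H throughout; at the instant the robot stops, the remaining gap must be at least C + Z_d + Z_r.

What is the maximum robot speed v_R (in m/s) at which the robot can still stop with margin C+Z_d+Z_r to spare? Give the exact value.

quadratic (1/2)·v² + (3/50)·v + (-46/125) = 0
  disc = (3/50)² − 4·(1/2)·(-46/125) = 1849/2500 ; √disc = 43/50
  v_R = (−(3/50) + 43/50) / (2·(1/2)) = 4/5 m/s
check:
stop time T_s = (4/5)/1 = 0.8000 s
reaction-phase robot travel = 0.8000·0.0600 = 0.0480 m
braking distance = 0.8000²/(2·1.0000) = 0.3200 m
human over T_r+T_s: 0.0000·(0.0600+0.8000) = 0.0000 m
C+Z_d+Z_r = 0.0200+0.0400+0.0250 = 0.0850 m
sum ≈ 0.0480+0.3200+0.0000+0.0850 ≈ 0.4530 m = S ✓

v_R_max = 4/5 m/s = 0.8000 m/s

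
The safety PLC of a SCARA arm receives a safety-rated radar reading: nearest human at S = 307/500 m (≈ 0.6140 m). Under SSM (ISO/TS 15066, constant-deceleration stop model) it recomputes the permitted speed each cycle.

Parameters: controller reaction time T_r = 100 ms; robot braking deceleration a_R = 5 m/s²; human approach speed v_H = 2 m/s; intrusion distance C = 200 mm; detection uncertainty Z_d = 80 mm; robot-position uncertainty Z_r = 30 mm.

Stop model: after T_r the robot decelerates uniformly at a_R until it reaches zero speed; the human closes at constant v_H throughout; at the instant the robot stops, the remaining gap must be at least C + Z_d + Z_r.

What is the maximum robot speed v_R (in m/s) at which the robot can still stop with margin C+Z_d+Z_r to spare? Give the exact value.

quadratic (1/10)·v² + (1/2)·v + (-13/125) = 0
  disc = (1/2)² − 4·(1/10)·(-13/125) = 729/2500 ; √disc = 27/50
  v_R = (−(1/2) + 27/50) / (2·(1/10)) = 1/5 m/s
check:
braking lasts T_s = (1/5)/5 = 0.0400 s
robot covers v_R·T_r = 0.2000·0.1000 = 0.0200 m before braking
braking distance = 0.2000²/(2·5.0000) = 0.0040 m
human over T_r+T_s: 2.0000·(0.1000+0.0400) = 0.2800 m
residual clearance needed = 0.2000+0.0800+0.0300 = 0.3100 m
sum ≈ 0.0200+0.0040+0.2800+0.3100 ≈ 0.6140 m = S ✓

v_R_max = 1/5 m/s = 0.2000 m/s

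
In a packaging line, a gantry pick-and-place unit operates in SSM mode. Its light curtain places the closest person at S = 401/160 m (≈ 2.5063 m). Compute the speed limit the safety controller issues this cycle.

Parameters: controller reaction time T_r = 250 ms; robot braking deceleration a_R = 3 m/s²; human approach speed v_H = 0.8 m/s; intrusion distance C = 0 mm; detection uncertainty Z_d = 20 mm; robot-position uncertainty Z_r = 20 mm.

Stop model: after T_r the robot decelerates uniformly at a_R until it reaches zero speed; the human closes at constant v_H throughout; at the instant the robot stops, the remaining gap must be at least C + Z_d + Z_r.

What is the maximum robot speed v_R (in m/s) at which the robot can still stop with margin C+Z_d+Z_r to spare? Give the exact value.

v_R_max = 49/20 m/s = 2.4500 m/s

quadratic (1/6)·v² + (31/60)·v + (-1813/800) = 0
  disc = (31/60)² − 4·(1/6)·(-1813/800) = 16/9 ; √disc = 4/3
  v_R = (−(31/60) + 4/3) / (2·(1/6)) = 49/20 m/s
check:
stop time T_s = (49/20)/3 = 0.8167 s
robot in T_r: 2.4500·0.2500 = 0.6125 m
braking distance = 2.4500²/(2·3.0000) = 1.0004 m
human closes 0.8000·1.0667 = 0.8533 m
margins: 0.0000+0.0200+0.0200 = 0.0400 m
sum ≈ 0.6125+1.0004+0.8533+0.0400 ≈ 2.5063 m = S ✓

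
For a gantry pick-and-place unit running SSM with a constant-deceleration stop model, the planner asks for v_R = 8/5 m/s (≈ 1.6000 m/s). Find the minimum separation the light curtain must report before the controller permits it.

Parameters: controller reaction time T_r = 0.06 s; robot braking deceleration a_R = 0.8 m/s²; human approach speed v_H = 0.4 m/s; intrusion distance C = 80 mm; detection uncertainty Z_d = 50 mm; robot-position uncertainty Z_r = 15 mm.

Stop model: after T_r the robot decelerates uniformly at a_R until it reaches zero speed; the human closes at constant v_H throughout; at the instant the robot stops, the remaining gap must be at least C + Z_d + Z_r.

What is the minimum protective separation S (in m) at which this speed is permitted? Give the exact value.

T_s = v_R/a_R = (8/5)/(4/5) = 2.0000 s
robot covers v_R·T_r = 1.6000·0.0600 = 0.0960 m before braking
robot covers 1.6000·2.0000 − ½·0.8000·2.0000² = 1.6000 m while stopping
human closes 0.4000·2.0600 = 0.8240 m
C+Z_d+Z_r = 0.0800+0.0500+0.0150 = 0.1450 m
S_min ≈ 0.0960+1.6000+0.8240+0.1450  ⇒  S_min = 533/200 m

S_min = 533/200 m = 2.6650 m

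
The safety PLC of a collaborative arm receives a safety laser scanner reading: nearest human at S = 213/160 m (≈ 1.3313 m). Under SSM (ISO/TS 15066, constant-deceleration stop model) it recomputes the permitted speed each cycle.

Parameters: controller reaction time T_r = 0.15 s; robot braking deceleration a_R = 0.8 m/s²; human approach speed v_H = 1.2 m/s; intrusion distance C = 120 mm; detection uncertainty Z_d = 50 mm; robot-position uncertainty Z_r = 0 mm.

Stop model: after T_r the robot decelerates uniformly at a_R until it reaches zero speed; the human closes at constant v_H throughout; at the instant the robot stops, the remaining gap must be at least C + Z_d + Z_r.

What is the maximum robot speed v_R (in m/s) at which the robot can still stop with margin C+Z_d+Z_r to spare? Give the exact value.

collect terms ⇒ (5/8)·v_R² + (33/20)·v_R + (-157/160) = 0
  disc = (33/20)² − 4·(5/8)·(-157/160) = 8281/1600 ; √disc = 91/40
  v_R = (−(33/20) + 91/40) / (2·(5/8)) = 1/2 m/s
check:
stop time T_s = (1/2)/(4/5) = 0.6250 s
robot covers v_R·T_r = 0.5000·0.1500 = 0.0750 m before braking
robot covers 0.5000·0.6250 − ½·0.8000·0.6250² = 0.1562 m while stopping
human closes 1.2000·0.7750 = 0.9300 m
residual clearance needed = 0.1200+0.0500+0.0000 = 0.1700 m
sum ≈ 0.0750+0.1562+0.9300+0.1700 ≈ 1.3313 m = S ✓

v_R_max = 1/2 m/s = 0.5000 m/s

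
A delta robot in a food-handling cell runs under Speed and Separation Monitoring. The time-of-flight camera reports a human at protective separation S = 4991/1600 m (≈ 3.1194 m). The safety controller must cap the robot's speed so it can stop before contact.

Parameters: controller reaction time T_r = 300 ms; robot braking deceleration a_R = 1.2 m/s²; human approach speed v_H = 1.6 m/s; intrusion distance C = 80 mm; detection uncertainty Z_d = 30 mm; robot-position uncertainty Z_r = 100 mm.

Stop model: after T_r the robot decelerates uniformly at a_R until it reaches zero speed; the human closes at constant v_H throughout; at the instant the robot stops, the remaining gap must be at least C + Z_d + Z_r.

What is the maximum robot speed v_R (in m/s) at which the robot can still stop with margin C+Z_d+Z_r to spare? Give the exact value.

at the boundary: (5/12)·v² + (49/30)·v + (-3887/1600) = 0
  disc = (49/30)² − 4·(5/12)·(-3887/1600) = 96721/14400 ; √disc = 311/120
  v_R = (−(49/30) + 311/120) / (2·(5/12)) = 23/20 m/s
check:
T_s = v_R/a_R = (23/20)/(6/5) = 0.9583 s
robot in T_r: 1.1500·0.3000 = 0.3450 m
robot covers 1.1500·0.9583 − ½·1.2000·0.9583² = 0.5510 m while stopping
person approaches 1.6000·(0.3000+0.9583) = 2.0133 m
C+Z_d+Z_r = 0.0800+0.0300+0.1000 = 0.2100 m
sum ≈ 0.3450+0.5510+2.0133+0.2100 ≈ 3.1194 m = S ✓

v_R_max = 23/20 m/s = 1.1500 m/s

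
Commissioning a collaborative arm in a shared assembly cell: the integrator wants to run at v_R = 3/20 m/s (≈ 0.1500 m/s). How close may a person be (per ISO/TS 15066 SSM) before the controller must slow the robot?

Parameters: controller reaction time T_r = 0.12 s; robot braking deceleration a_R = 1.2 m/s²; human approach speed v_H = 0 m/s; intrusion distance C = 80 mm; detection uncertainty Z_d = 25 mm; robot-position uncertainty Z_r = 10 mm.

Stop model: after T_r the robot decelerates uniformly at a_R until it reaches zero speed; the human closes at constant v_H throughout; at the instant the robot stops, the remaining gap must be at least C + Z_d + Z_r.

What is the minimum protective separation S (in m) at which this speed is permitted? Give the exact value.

braking lasts T_s = (3/20)/(6/5) = 0.1250 s
reaction-phase robot travel = 0.1500·0.1200 = 0.0180 m
robot covers 0.1500·0.1250 − ½·1.2000·0.1250² = 0.0094 m while stopping
human over T_r+T_s: 0.0000·(0.1200+0.1250) = 0.0000 m
C+Z_d+Z_r = 0.0800+0.0250+0.0100 = 0.1150 m
S_min ≈ 0.0180+0.0094+0.0000+0.1150  ⇒  S_min = 1139/8000 m

S_min = 1139/8000 m = 0.1424 m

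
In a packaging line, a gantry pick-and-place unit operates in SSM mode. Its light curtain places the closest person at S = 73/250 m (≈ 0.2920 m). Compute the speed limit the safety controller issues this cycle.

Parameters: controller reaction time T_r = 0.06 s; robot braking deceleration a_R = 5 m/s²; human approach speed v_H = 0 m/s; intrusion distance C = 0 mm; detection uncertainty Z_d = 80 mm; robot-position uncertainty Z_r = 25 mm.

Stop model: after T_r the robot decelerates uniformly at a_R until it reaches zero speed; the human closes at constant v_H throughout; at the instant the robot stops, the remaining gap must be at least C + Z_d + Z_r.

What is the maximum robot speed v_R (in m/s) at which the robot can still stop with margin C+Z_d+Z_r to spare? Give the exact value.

v_R_max = 11/10 m/s = 1.1000 m/s

quadratic (1/10)·v² + (3/50)·v + (-187/1000) = 0
  disc = (3/50)² − 4·(1/10)·(-187/1000) = 49/625 ; √disc = 7/25
  v_R = (−(3/50) + 7/25) / (2·(1/10)) = 11/10 m/s
check:
braking lasts T_s = (11/10)/5 = 0.2200 s
robot covers v_R·T_r = 1.1000·0.0600 = 0.0660 m before braking
braking distance = 1.1000²/(2·5.0000) = 0.1210 m
person approaches 0.0000·(0.0600+0.2200) = 0.0000 m
C+Z_d+Z_r = 0.0000+0.0800+0.0250 = 0.1050 m
sum ≈ 0.0660+0.1210+0.0000+0.1050 ≈ 0.2920 m = S ✓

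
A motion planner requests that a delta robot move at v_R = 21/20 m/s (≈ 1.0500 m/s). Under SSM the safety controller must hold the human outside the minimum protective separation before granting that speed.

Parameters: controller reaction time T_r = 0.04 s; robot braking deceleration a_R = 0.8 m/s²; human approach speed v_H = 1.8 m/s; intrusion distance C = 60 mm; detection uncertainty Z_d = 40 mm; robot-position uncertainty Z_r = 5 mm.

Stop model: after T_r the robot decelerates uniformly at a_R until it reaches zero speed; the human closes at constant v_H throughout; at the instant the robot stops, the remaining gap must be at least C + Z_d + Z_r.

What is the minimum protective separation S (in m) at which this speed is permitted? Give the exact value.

S_min = 52329/16000 m = 3.2706 m

T_s = v_R/a_R = (21/20)/(4/5) = 1.3125 s
robot covers v_R·T_r = 1.0500·0.0400 = 0.0420 m before braking
braking distance = 1.0500²/(2·0.8000) = 0.6891 m
human over T_r+T_s: 1.8000·(0.0400+1.3125) = 2.4345 m
residual clearance needed = 0.0600+0.0400+0.0050 = 0.1050 m
S_min ≈ 0.0420+0.6891+2.4345+0.1050  ⇒  S_min = 52329/16000 m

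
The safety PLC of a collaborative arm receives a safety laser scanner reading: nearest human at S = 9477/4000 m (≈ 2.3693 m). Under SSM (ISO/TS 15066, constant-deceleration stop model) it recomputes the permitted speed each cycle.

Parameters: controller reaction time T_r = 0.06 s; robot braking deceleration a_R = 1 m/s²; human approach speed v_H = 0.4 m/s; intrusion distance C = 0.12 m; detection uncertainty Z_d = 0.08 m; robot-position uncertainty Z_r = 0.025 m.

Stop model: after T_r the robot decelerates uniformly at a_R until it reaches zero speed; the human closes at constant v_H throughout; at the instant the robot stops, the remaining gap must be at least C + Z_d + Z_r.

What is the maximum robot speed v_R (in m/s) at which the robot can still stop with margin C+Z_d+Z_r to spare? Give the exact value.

quadratic (1/2)·v² + (23/50)·v + (-8481/4000) = 0
  disc = (23/50)² − 4·(1/2)·(-8481/4000) = 44521/10000 ; √disc = 211/100
  v_R = (−(23/50) + 211/100) / (2·(1/2)) = 33/20 m/s
check:
T_s = v_R/a_R = (33/20)/1 = 1.6500 s
robot covers v_R·T_r = 1.6500·0.0600 = 0.0990 m before braking
robot covers 1.6500·1.6500 − ½·1.0000·1.6500² = 1.3613 m while stopping
human closes 0.4000·1.7100 = 0.6840 m
C+Z_d+Z_r = 0.1200+0.0800+0.0250 = 0.2250 m
sum ≈ 0.0990+1.3613+0.6840+0.2250 ≈ 2.3693 m = S ✓

v_R_max = 33/20 m/s = 1.6500 m/s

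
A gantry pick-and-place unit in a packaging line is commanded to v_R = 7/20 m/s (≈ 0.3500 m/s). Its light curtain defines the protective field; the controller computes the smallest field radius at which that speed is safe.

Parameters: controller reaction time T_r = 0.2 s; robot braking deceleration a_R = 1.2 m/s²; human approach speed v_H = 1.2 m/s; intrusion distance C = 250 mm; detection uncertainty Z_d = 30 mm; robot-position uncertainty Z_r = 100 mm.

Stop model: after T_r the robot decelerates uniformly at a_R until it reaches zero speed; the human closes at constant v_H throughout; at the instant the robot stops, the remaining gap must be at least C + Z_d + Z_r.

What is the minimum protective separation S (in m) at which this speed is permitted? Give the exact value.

S_min = 5237/4800 m = 1.0910 m

T_s = v_R/a_R = (7/20)/(6/5) = 0.2917 s
reaction-phase robot travel = 0.3500·0.2000 = 0.0700 m
braking distance = 0.3500²/(2·1.2000) = 0.0510 m
human over T_r+T_s: 1.2000·(0.2000+0.2917) = 0.5900 m
margins: 0.2500+0.0300+0.1000 = 0.3800 m
S_min ≈ 0.0700+0.0510+0.5900+0.3800  ⇒  S_min = 5237/4800 m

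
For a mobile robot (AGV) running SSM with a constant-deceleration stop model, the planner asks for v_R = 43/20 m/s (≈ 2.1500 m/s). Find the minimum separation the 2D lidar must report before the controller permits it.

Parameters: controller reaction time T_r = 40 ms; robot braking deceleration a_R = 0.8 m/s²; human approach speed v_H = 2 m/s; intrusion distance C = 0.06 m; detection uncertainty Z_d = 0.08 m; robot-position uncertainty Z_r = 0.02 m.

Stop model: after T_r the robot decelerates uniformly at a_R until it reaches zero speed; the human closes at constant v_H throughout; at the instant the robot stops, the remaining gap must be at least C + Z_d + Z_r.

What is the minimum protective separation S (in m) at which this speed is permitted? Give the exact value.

S_min = 137441/16000 m = 8.5901 m

stop time T_s = (43/20)/(4/5) = 2.6875 s
robot in T_r: 2.1500·0.0400 = 0.0860 m
robot under decel: 2.1500²/(2·0.8000) = 2.8891 m
human over T_r+T_s: 2.0000·(0.0400+2.6875) = 5.4550 m
residual clearance needed = 0.0600+0.0800+0.0200 = 0.1600 m
S_min ≈ 0.0860+2.8891+5.4550+0.1600  ⇒  S_min = 137441/16000 m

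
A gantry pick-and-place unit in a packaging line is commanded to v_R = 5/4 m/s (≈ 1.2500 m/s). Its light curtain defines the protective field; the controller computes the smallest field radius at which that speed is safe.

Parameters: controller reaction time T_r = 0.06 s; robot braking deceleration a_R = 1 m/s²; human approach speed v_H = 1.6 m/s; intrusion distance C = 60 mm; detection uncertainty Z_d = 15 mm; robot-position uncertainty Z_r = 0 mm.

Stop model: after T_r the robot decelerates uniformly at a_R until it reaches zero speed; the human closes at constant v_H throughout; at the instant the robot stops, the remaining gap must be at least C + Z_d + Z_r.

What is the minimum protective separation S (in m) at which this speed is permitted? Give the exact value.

S_min = 12109/4000 m = 3.0272 m

braking lasts T_s = (5/4)/1 = 1.2500 s
reaction-phase robot travel = 1.2500·0.0600 = 0.0750 m
robot under decel: 1.2500²/(2·1.0000) = 0.7812 m
person approaches 1.6000·(0.0600+1.2500) = 2.0960 m
residual clearance needed = 0.0600+0.0150+0.0000 = 0.0750 m
S_min ≈ 0.0750+0.7812+2.0960+0.0750  ⇒  S_min = 12109/4000 m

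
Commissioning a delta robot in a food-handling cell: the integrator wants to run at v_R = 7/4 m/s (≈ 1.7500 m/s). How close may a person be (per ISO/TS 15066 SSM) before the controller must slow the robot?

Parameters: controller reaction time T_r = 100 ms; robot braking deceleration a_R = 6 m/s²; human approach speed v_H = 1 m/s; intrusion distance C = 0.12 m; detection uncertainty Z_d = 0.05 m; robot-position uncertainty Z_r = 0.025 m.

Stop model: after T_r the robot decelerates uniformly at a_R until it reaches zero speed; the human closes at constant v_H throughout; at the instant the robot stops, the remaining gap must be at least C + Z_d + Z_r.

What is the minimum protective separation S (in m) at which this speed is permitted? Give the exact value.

T_s = v_R/a_R = (7/4)/6 = 0.2917 s
robot in T_r: 1.7500·0.1000 = 0.1750 m
robot covers 1.7500·0.2917 − ½·6.0000·0.2917² = 0.2552 m while stopping
human over T_r+T_s: 1.0000·(0.1000+0.2917) = 0.3917 m
residual clearance needed = 0.1200+0.0500+0.0250 = 0.1950 m
S_min ≈ 0.1750+0.2552+0.3917+0.1950  ⇒  S_min = 1627/1600 m

S_min = 1627/1600 m = 1.0169 m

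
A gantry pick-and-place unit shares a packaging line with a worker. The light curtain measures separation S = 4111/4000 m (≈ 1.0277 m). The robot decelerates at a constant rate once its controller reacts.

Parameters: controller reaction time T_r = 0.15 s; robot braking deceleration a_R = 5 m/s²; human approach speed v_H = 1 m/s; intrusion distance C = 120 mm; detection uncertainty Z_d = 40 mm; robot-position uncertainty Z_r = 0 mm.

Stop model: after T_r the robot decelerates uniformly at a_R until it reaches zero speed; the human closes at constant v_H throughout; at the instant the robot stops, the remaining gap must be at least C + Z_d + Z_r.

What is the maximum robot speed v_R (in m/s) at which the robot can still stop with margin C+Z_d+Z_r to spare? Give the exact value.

quadratic (1/10)·v² + (7/20)·v + (-2871/4000) = 0
  disc = (7/20)² − 4·(1/10)·(-2871/4000) = 256/625 ; √disc = 16/25
  v_R = (−(7/20) + 16/25) / (2·(1/10)) = 29/20 m/s
check:
stop time T_s = (29/20)/5 = 0.2900 s
reaction-phase robot travel = 1.4500·0.1500 = 0.2175 m
braking distance = 1.4500²/(2·5.0000) = 0.2102 m
person approaches 1.0000·(0.1500+0.2900) = 0.4400 m
residual clearance needed = 0.1200+0.0400+0.0000 = 0.1600 m
sum ≈ 0.2175+0.2102+0.4400+0.1600 ≈ 1.0277 m = S ✓

v_R_max = 29/20 m/s = 1.4500 m/s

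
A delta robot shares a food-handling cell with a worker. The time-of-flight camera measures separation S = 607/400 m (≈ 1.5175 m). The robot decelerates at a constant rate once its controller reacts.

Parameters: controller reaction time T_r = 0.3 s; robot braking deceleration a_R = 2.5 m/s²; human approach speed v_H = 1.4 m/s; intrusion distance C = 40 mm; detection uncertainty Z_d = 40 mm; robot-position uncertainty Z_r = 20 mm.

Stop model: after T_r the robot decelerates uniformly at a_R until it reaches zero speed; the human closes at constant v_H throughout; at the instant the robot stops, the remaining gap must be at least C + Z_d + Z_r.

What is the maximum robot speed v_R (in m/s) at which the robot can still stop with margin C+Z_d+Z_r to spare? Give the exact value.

v_R_max = 19/20 m/s = 0.9500 m/s

quadratic (1/5)·v² + (43/50)·v + (-399/400) = 0
  disc = (43/50)² − 4·(1/5)·(-399/400) = 961/625 ; √disc = 31/25
  v_R = (−(43/50) + 31/25) / (2·(1/5)) = 19/20 m/s
check:
stop time T_s = (19/20)/(5/2) = 0.3800 s
robot in T_r: 0.9500·0.3000 = 0.2850 m
braking distance = 0.9500²/(2·2.5000) = 0.1805 m
human closes 1.4000·0.6800 = 0.9520 m
residual clearance needed = 0.0400+0.0400+0.0200 = 0.1000 m
sum ≈ 0.2850+0.1805+0.9520+0.1000 ≈ 1.5175 m = S ✓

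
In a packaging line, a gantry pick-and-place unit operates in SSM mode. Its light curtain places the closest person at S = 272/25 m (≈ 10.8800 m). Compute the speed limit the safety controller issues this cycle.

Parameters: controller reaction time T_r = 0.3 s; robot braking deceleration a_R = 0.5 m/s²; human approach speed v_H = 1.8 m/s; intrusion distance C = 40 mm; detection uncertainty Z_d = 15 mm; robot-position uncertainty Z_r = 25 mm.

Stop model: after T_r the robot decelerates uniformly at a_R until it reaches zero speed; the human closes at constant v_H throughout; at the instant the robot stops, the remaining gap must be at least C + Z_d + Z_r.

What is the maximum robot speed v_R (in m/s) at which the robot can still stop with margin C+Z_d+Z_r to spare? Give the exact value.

v_R_max = 9/5 m/s = 1.8000 m/s

collect terms ⇒ (1)·v_R² + (39/10)·v_R + (-513/50) = 0
  disc = (39/10)² − 4·(1)·(-513/50) = 225/4 ; √disc = 15/2
  v_R = (−(39/10) + 15/2) / (2·(1)) = 9/5 m/s
check:
braking lasts T_s = (9/5)/(1/2) = 3.6000 s
robot covers v_R·T_r = 1.8000·0.3000 = 0.5400 m before braking
robot under decel: 1.8000²/(2·0.5000) = 3.2400 m
person approaches 1.8000·(0.3000+3.6000) = 7.0200 m
residual clearance needed = 0.0400+0.0150+0.0250 = 0.0800 m
sum ≈ 0.5400+3.2400+7.0200+0.0800 ≈ 10.8800 m = S ✓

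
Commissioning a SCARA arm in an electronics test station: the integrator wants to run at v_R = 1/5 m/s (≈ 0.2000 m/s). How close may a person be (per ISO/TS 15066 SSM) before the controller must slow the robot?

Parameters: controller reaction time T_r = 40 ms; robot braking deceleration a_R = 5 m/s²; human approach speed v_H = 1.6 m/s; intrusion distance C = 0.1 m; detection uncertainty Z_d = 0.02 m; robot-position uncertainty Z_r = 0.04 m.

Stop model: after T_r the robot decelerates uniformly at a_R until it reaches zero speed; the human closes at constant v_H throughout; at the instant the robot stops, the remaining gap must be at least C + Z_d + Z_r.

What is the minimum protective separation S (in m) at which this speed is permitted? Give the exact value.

S_min = 3/10 m = 0.3000 m

braking lasts T_s = (1/5)/5 = 0.0400 s
robot covers v_R·T_r = 0.2000·0.0400 = 0.0080 m before braking
robot covers 0.2000·0.0400 − ½·5.0000·0.0400² = 0.0040 m while stopping
human closes 1.6000·0.0800 = 0.1280 m
residual clearance needed = 0.1000+0.0200+0.0400 = 0.1600 m
S_min ≈ 0.0080+0.0040+0.1280+0.1600  ⇒  S_min = 3/10 m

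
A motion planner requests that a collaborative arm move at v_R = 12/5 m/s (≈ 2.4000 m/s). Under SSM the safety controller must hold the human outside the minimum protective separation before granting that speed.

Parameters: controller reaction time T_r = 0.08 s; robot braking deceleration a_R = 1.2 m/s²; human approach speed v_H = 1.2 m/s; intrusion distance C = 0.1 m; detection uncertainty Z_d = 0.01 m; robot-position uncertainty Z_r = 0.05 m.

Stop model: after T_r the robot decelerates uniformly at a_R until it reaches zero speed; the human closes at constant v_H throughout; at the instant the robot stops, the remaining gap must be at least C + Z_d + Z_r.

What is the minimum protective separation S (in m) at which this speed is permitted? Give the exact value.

braking lasts T_s = (12/5)/(6/5) = 2.0000 s
robot in T_r: 2.4000·0.0800 = 0.1920 m
robot under decel: 2.4000²/(2·1.2000) = 2.4000 m
person approaches 1.2000·(0.0800+2.0000) = 2.4960 m
residual clearance needed = 0.1000+0.0100+0.0500 = 0.1600 m
S_min ≈ 0.1920+2.4000+2.4960+0.1600  ⇒  S_min = 656/125 m

S_min = 656/125 m = 5.2480 m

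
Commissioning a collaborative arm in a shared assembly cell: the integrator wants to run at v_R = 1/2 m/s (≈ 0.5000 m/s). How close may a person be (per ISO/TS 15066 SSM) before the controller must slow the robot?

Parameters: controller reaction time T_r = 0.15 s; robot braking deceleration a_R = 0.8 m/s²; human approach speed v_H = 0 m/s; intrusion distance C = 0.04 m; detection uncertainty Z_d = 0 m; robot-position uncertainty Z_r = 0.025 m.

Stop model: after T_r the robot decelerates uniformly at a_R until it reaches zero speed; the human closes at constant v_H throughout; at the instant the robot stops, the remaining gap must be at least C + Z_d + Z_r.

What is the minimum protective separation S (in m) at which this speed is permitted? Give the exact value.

S_min = 237/800 m = 0.2963 m

stop time T_s = (1/2)/(4/5) = 0.6250 s
robot covers v_R·T_r = 0.5000·0.1500 = 0.0750 m before braking
braking distance = 0.5000²/(2·0.8000) = 0.1562 m
person approaches 0.0000·(0.1500+0.6250) = 0.0000 m
C+Z_d+Z_r = 0.0400+0.0000+0.0250 = 0.0650 m
S_min ≈ 0.0750+0.1562+0.0000+0.0650  ⇒  S_min = 237/800 m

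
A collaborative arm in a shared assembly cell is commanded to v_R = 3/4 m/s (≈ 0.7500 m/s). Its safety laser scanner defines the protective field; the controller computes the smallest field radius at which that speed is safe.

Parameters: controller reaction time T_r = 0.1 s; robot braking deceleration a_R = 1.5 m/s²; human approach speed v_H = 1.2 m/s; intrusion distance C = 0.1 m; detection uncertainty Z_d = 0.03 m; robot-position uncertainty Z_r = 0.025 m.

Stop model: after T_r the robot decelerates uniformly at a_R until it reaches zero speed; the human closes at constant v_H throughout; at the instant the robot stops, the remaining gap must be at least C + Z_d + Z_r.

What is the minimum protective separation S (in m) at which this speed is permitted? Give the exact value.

stop time T_s = (3/4)/(3/2) = 0.5000 s
robot covers v_R·T_r = 0.7500·0.1000 = 0.0750 m before braking
robot under decel: 0.7500²/(2·1.5000) = 0.1875 m
person approaches 1.2000·(0.1000+0.5000) = 0.7200 m
margins: 0.1000+0.0300+0.0250 = 0.1550 m
S_min ≈ 0.0750+0.1875+0.7200+0.1550  ⇒  S_min = 91/80 m

S_min = 91/80 m = 1.1375 m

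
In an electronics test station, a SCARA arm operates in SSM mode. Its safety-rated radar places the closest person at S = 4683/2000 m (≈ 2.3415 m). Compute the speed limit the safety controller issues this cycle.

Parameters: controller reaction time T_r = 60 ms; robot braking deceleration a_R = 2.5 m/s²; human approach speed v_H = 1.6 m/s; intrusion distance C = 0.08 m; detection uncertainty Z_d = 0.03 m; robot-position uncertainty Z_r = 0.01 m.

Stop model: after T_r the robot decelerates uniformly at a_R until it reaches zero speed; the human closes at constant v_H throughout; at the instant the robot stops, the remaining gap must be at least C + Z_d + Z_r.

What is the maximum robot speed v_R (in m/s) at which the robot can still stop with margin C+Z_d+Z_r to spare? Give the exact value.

collect terms ⇒ (1/5)·v_R² + (7/10)·v_R + (-4251/2000) = 0
  disc = (7/10)² − 4·(1/5)·(-4251/2000) = 1369/625 ; √disc = 37/25
  v_R = (−(7/10) + 37/25) / (2·(1/5)) = 39/20 m/s
check:
stop time T_s = (39/20)/(5/2) = 0.7800 s
robot covers v_R·T_r = 1.9500·0.0600 = 0.1170 m before braking
robot covers 1.9500·0.7800 − ½·2.5000·0.7800² = 0.7605 m while stopping
person approaches 1.6000·(0.0600+0.7800) = 1.3440 m
residual clearance needed = 0.0800+0.0300+0.0100 = 0.1200 m
sum ≈ 0.1170+0.7605+1.3440+0.1200 ≈ 2.3415 m = S ✓

v_R_max = 39/20 m/s = 1.9500 m/s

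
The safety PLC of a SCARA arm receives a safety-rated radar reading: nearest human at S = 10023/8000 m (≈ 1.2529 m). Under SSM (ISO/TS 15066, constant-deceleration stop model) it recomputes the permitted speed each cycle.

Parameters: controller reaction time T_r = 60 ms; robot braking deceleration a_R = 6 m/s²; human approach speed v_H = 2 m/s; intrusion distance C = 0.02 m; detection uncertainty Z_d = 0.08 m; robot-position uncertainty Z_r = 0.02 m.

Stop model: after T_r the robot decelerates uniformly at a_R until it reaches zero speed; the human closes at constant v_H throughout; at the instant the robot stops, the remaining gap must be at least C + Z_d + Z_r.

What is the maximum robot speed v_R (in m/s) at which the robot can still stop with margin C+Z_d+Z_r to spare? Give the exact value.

v_R_max = 37/20 m/s = 1.8500 m/s

collect terms ⇒ (1/12)·v_R² + (59/150)·v_R + (-8103/8000) = 0
  disc = (59/150)² − 4·(1/12)·(-8103/8000) = 177241/360000 ; √disc = 421/600
  v_R = (−(59/150) + 421/600) / (2·(1/12)) = 37/20 m/s
check:
braking lasts T_s = (37/20)/6 = 0.3083 s
robot in T_r: 1.8500·0.0600 = 0.1110 m
robot covers 1.8500·0.3083 − ½·6.0000·0.3083² = 0.2852 m while stopping
human over T_r+T_s: 2.0000·(0.0600+0.3083) = 0.7367 m
C+Z_d+Z_r = 0.0200+0.0800+0.0200 = 0.1200 m
sum ≈ 0.1110+0.2852+0.7367+0.1200 ≈ 1.2529 m = S ✓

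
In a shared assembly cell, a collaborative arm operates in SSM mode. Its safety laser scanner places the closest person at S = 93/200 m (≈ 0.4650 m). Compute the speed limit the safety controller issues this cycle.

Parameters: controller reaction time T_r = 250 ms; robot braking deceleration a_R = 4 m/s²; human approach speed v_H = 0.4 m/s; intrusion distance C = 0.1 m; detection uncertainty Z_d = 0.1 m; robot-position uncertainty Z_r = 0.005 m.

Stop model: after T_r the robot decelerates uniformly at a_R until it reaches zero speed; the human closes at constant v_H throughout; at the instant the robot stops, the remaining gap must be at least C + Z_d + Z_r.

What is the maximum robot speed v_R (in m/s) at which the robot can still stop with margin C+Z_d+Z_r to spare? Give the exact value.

at the boundary: (1/8)·v² + (7/20)·v + (-4/25) = 0
  disc = (7/20)² − 4·(1/8)·(-4/25) = 81/400 ; √disc = 9/20
  v_R = (−(7/20) + 9/20) / (2·(1/8)) = 2/5 m/s
check:
T_s = v_R/a_R = (2/5)/4 = 0.1000 s
reaction-phase robot travel = 0.4000·0.2500 = 0.1000 m
robot covers 0.4000·0.1000 − ½·4.0000·0.1000² = 0.0200 m while stopping
person approaches 0.4000·(0.2500+0.1000) = 0.1400 m
residual clearance needed = 0.1000+0.1000+0.0050 = 0.2050 m
sum ≈ 0.1000+0.0200+0.1400+0.2050 ≈ 0.4650 m = S ✓

v_R_max = 2/5 m/s = 0.4000 m/s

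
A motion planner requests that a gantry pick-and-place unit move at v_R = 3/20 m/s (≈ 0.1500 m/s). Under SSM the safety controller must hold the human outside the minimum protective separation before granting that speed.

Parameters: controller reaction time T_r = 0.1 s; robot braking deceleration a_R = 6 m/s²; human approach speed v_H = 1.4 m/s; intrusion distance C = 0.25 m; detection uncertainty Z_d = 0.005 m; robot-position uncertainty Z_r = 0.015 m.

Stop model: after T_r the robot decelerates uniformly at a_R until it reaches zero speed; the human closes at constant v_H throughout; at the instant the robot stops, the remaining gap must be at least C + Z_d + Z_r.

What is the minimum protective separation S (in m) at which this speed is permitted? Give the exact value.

S_min = 739/1600 m = 0.4619 m

braking lasts T_s = (3/20)/6 = 0.0250 s
reaction-phase robot travel = 0.1500·0.1000 = 0.0150 m
robot covers 0.1500·0.0250 − ½·6.0000·0.0250² = 0.0019 m while stopping
human closes 1.4000·0.1250 = 0.1750 m
margins: 0.2500+0.0050+0.0150 = 0.2700 m
S_min ≈ 0.0150+0.0019+0.1750+0.2700  ⇒  S_min = 739/1600 m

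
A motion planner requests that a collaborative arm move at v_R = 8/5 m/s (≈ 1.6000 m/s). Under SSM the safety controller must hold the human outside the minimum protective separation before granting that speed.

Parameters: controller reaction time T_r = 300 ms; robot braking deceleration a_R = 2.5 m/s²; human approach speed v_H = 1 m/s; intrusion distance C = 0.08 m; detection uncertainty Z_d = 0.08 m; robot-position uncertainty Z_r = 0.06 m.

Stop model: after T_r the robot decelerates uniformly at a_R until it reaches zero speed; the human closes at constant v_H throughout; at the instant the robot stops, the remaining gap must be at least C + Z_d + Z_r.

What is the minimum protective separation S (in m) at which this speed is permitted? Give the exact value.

T_s = v_R/a_R = (8/5)/(5/2) = 0.6400 s
reaction-phase robot travel = 1.6000·0.3000 = 0.4800 m
robot covers 1.6000·0.6400 − ½·2.5000·0.6400² = 0.5120 m while stopping
human closes 1.0000·0.9400 = 0.9400 m
margins: 0.0800+0.0800+0.0600 = 0.2200 m
S_min ≈ 0.4800+0.5120+0.9400+0.2200  ⇒  S_min = 269/125 m

S_min = 269/125 m = 2.1520 m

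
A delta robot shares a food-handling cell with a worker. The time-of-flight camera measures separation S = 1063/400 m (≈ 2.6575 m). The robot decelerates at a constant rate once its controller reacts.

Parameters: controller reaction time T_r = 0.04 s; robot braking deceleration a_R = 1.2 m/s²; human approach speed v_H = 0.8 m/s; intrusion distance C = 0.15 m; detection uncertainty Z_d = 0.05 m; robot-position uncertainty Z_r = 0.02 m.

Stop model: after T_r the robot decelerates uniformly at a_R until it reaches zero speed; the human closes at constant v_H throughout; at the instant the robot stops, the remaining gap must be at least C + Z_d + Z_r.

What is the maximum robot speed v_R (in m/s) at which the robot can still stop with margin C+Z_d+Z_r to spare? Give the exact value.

v_R_max = 17/10 m/s = 1.7000 m/s

quadratic (5/12)·v² + (53/75)·v + (-4811/2000) = 0
  disc = (53/75)² − 4·(5/12)·(-4811/2000) = 405769/90000 ; √disc = 637/300
  v_R = (−(53/75) + 637/300) / (2·(5/12)) = 17/10 m/s
check:
stop time T_s = (17/10)/(6/5) = 1.4167 s
reaction-phase robot travel = 1.7000·0.0400 = 0.0680 m
robot under decel: 1.7000²/(2·1.2000) = 1.2042 m
human over T_r+T_s: 0.8000·(0.0400+1.4167) = 1.1653 m
residual clearance needed = 0.1500+0.0500+0.0200 = 0.2200 m
sum ≈ 0.0680+1.2042+1.1653+0.2200 ≈ 2.6575 m = S ✓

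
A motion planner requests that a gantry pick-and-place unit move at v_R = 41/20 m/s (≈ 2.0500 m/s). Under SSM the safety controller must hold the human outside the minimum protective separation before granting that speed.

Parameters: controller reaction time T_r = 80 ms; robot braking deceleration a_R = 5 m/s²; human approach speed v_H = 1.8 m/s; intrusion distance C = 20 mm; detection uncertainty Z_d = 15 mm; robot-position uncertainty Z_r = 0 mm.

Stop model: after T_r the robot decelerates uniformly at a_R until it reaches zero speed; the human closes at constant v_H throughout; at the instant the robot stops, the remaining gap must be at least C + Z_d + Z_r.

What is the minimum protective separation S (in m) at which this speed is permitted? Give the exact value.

braking lasts T_s = (41/20)/5 = 0.4100 s
reaction-phase robot travel = 2.0500·0.0800 = 0.1640 m
braking distance = 2.0500²/(2·5.0000) = 0.4203 m
person approaches 1.8000·(0.0800+0.4100) = 0.8820 m
C+Z_d+Z_r = 0.0200+0.0150+0.0000 = 0.0350 m
S_min ≈ 0.1640+0.4203+0.8820+0.0350  ⇒  S_min = 1201/800 m

S_min = 1201/800 m = 1.5012 m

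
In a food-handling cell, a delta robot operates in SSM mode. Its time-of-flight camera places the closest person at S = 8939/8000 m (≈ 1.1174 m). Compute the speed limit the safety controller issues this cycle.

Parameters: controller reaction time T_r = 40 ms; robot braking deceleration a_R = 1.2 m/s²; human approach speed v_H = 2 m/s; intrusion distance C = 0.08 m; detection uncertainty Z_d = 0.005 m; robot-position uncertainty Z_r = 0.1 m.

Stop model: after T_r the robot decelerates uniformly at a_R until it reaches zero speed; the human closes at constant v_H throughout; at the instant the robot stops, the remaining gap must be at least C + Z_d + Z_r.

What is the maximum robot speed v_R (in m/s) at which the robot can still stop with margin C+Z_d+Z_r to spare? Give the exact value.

at the boundary: (5/12)·v² + (128/75)·v + (-6819/8000) = 0
  disc = (128/75)² − 4·(5/12)·(-6819/8000) = 1560001/360000 ; √disc = 1249/600
  v_R = (−(128/75) + 1249/600) / (2·(5/12)) = 9/20 m/s
check:
T_s = v_R/a_R = (9/20)/(6/5) = 0.3750 s
robot covers v_R·T_r = 0.4500·0.0400 = 0.0180 m before braking
braking distance = 0.4500²/(2·1.2000) = 0.0844 m
person approaches 2.0000·(0.0400+0.3750) = 0.8300 m
C+Z_d+Z_r = 0.0800+0.0050+0.1000 = 0.1850 m
sum ≈ 0.0180+0.0844+0.8300+0.1850 ≈ 1.1174 m = S ✓

v_R_max = 9/20 m/s = 0.4500 m/s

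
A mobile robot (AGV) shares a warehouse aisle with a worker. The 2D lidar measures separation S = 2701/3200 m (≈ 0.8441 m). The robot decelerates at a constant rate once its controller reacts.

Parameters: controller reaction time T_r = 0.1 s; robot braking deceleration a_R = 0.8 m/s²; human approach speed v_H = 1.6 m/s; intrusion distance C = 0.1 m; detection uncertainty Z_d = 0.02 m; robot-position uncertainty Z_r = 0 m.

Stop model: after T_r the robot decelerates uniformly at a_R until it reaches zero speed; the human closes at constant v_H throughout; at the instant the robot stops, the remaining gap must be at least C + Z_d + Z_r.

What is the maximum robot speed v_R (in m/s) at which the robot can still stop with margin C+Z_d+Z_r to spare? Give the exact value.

v_R_max = 1/4 m/s = 0.2500 m/s

collect terms ⇒ (5/8)·v_R² + (21/10)·v_R + (-361/640) = 0
  disc = (21/10)² − 4·(5/8)·(-361/640) = 37249/6400 ; √disc = 193/80
  v_R = (−(21/10) + 193/80) / (2·(5/8)) = 1/4 m/s
check:
braking lasts T_s = (1/4)/(4/5) = 0.3125 s
robot in T_r: 0.2500·0.1000 = 0.0250 m
braking distance = 0.2500²/(2·0.8000) = 0.0391 m
human closes 1.6000·0.4125 = 0.6600 m
C+Z_d+Z_r = 0.1000+0.0200+0.0000 = 0.1200 m
sum ≈ 0.0250+0.0391+0.6600+0.1200 ≈ 0.8441 m = S ✓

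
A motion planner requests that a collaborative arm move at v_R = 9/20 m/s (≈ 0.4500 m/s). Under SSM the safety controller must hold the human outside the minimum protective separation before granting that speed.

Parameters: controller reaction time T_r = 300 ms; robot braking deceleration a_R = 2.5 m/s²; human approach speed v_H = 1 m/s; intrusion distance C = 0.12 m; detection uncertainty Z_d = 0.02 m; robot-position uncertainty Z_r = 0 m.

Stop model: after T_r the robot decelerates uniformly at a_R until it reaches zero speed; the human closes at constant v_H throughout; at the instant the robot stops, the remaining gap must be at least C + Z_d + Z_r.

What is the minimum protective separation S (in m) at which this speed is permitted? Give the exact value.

T_s = v_R/a_R = (9/20)/(5/2) = 0.1800 s
robot in T_r: 0.4500·0.3000 = 0.1350 m
braking distance = 0.4500²/(2·2.5000) = 0.0405 m
person approaches 1.0000·(0.3000+0.1800) = 0.4800 m
C+Z_d+Z_r = 0.1200+0.0200+0.0000 = 0.1400 m
S_min ≈ 0.1350+0.0405+0.4800+0.1400  ⇒  S_min = 1591/2000 m

S_min = 1591/2000 m = 0.7955 m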